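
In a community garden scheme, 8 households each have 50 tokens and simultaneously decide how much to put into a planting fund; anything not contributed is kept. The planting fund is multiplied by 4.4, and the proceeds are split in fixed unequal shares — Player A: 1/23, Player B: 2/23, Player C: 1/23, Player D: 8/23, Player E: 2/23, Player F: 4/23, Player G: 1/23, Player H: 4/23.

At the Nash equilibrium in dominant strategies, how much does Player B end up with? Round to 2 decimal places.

For player j, contributing a unit is worthwhile iff 4.4 × (j's share) ≥ 1, i.e. iff j's share is at least 0.2273.
The only share above 0.2273 is Player D's 8/23, contributing 50; the remaining 7 contribute 0. Total contributed: 50.
Player B keeps 50 and receives 4.4 × 50 × 2/23 = 19.13 from the planting fund, for a payoff of 69.13.

69.13 tokens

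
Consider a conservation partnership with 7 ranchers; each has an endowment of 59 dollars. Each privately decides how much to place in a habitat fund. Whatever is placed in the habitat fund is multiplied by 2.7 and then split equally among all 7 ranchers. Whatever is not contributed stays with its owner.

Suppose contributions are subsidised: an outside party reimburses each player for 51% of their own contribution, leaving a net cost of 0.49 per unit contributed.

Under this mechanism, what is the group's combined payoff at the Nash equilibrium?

413.00 dollars

Even with the mechanism, each unit contributed returns only (2.7/7) / 0.49 = 0.7872 per unit of net cost, so contributing nothing is still dominant.
Everyone keeps their endowment and the group total is 7 × 59 = 413.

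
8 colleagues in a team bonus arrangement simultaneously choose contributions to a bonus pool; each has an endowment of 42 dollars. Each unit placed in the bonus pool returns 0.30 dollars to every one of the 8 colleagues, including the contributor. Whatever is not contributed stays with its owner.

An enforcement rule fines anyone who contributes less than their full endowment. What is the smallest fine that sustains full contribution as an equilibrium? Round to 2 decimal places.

Given the others contribute fully, the best deviation is to contribute 0 (any partial contribution still incurs the fine and gives up units whose private return 0.30 is below 1).
Deviating from 42 to 0 saves 42 dollars but forfeits the deviator's share of the drop in the bonus pool: 0.30 × 42 = 12.60.
So the deviation gain is 42 − 12.60 = 29.40, and the fine must be at least 29.40 dollars to wipe it out.

29.40 dollars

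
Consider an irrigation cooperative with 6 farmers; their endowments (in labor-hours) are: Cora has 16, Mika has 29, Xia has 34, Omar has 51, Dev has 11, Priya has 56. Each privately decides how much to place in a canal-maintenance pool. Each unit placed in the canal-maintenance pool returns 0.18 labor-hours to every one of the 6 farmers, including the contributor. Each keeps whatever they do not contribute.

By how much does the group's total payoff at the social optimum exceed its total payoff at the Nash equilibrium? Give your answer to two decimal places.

15.76 labor-hours

The private return per contributed unit is 0.18 < 1 for everyone, so the Nash equilibrium is zero contribution and the group total is Σ E_j = 16 + 29 + 34 + 51 + 11 + 56 = 197.
Each contributed unit returns 1.080 to the group, so the social optimum is full contribution by everyone: group total = 1.080 × 197 = 212.76.
Efficiency loss = (1.080 − 1) × 197 = 15.76.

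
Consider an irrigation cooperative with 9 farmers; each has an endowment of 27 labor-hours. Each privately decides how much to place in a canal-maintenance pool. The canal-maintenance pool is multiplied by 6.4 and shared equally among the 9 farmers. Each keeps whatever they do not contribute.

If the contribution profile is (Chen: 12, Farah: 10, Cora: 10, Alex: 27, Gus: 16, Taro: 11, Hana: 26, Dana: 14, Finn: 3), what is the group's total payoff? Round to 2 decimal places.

939.60 labor-hours

Total contributed: 12 + 10 + 10 + 27 + 16 + 11 + 26 + 14 + 3 = 129; total kept: 9 × 27 − 129 = 114.
The canal-maintenance pool pays out 6.4 × 129 = 825.60 in aggregate.
Group total = 114 + 825.60 = 939.60.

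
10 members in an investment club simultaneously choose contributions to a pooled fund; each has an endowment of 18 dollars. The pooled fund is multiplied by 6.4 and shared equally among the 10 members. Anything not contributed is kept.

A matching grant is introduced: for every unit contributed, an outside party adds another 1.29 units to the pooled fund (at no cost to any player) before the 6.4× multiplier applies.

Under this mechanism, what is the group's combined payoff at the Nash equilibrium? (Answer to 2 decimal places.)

With the mechanism, a contributed unit returns 6.4 × 2.29 / 10 = 1.4656 per unit of net cost to the contributor — now above 1 — so contributing fully is weakly dominant for every player.
At the Nash equilibrium everyone contributes 18. Group total payoff = 6.4 × 2.29 × 180 = 2638.08.

2638.08 dollars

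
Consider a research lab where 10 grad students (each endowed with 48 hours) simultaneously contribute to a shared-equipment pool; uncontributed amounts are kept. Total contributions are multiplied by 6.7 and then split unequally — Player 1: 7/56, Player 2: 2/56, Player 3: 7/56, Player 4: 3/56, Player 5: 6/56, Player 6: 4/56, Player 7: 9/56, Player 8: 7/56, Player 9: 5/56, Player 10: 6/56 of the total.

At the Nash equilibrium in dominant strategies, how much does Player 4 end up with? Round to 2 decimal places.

Each unit j contributes comes back to j as 6.7 × (j's share), so j prefers to contribute only if that share exceeds 1/6.7 = 0.1493; otherwise keeping the unit dominates.
The only share above 0.1493 is Player 7's 9/56, contributing 48; the remaining 9 contribute 0. Total contributed: 48.
Player 4 keeps 48 and receives 6.7 × 48 × 3/56 = 17.23 from the shared-equipment pool, for a payoff of 65.23.

65.23 hours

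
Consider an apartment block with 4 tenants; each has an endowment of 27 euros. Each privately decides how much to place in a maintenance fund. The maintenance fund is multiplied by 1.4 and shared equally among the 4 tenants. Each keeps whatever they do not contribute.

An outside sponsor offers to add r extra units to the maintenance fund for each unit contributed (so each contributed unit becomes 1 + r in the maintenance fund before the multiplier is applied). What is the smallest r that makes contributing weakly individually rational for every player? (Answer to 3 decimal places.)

1.857

With matching at rate r, one contributed unit becomes (1 + r) in the maintenance fund and returns 1.4 × (1 + r) / 4 to the contributor.
Setting this equal to 1: 1 + r = 4/1.4 = 2.8571.
So the minimum matching rate is r = 2.8571 − 1 = 1.857.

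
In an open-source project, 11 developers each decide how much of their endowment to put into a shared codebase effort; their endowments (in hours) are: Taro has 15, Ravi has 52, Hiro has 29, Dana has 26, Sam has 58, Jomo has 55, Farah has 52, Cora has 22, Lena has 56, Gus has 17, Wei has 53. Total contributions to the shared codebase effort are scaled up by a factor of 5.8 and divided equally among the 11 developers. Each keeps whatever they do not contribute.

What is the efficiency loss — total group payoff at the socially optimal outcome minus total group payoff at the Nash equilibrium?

2088.00 hours

The private return per contributed unit is 5.8/11 = 0.5273 < 1 for every player regardless of endowment, so the Nash equilibrium is zero contribution and the group total is Σ E_j = 15 + 52 + 29 + 26 + 58 + 55 + 52 + 22 + 56 + 17 + 53 = 435.
Each contributed unit returns 5.800 to the group, so the social optimum is full contribution by everyone: group total = 5.800 × 435 = 2523.00.
Efficiency loss = (5.800 − 1) × 435 = 2088.00.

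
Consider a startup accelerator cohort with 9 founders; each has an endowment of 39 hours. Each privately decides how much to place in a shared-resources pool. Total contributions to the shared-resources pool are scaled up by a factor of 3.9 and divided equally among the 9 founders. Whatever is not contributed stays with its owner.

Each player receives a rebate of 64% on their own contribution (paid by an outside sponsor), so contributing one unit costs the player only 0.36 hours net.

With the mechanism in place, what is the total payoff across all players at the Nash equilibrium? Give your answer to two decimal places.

1593.54 hours

The effective private return per unit is now (3.9/9) / 0.36 = 1.2037 > 1, so every player's dominant strategy flips to full contribution.
So the Nash equilibrium is full contribution by all 9; the group earns 9 × (39 × 0.64 + 3.9 × 39) = 1593.54.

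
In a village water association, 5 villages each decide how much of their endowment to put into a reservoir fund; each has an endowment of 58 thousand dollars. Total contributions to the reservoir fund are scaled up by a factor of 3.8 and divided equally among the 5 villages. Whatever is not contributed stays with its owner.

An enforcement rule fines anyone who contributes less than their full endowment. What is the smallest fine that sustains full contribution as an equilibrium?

13.92 thousand dollars

Given the others contribute fully, the best deviation is to contribute 0 (any partial contribution still incurs the fine and gives up units whose private return 0.7600 is below 1).
Deviating from 58 to 0 saves 58 thousand dollars but forfeits the deviator's share of the drop in the reservoir fund: 3.8/5 × 58 = 44.08.
So the deviation gain is 58 − 44.08 = 13.92, and the fine must be at least 13.92 thousand dollars to wipe it out.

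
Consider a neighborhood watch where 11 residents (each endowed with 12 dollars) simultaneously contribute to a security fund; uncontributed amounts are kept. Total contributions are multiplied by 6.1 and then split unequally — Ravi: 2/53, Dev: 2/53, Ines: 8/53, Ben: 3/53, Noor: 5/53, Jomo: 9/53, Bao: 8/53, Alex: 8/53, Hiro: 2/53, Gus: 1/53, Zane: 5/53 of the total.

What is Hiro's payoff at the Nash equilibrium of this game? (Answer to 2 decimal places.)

For player j, contributing a unit is worthwhile iff 6.1 × (j's share) ≥ 1, i.e. iff j's share is at least 0.1639.
Only Jomo (9/53) clears that bar, contributing 12; the remaining 10 contribute 0. Total contributed: 12.
Hiro keeps 12 and receives 6.1 × 12 × 2/53 = 2.76 from the security fund, for a payoff of 14.76.

14.76 dollars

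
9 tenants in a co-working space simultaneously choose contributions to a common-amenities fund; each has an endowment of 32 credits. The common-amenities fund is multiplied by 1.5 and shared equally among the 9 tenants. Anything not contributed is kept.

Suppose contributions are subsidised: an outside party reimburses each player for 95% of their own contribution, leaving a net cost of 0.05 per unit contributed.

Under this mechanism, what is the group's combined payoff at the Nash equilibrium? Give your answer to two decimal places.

705.60 credits

The effective private return per unit is now (1.5/9) / 0.05 = 3.3333 > 1, so every player's dominant strategy flips to full contribution.
At the Nash equilibrium everyone contributes 32. Group total payoff = 9 × (32 × 0.95 + 1.5 × 32) = 705.60.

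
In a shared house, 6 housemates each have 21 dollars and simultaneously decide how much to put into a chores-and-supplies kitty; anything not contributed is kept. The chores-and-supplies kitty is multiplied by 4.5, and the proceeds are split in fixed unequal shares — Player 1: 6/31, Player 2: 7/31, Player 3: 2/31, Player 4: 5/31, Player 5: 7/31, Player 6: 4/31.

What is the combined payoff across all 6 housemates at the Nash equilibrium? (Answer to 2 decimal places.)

A player with share s gets back 4.5·s per unit contributed, so full contribution is dominant for anyone with s > 1/4.5 = 0.2222 and zero contribution is dominant for anyone below.
The shares above 0.2222 belong to Player 2 and Player 5, contributing 21 each; the remaining 4 contribute 0. Total contributed: 42.
The chores-and-supplies kitty pays out 4.5 × 42 = 189.00 in total (split across the unequal shares, but the aggregate is all that matters for the group sum).
The 4 free-riders keep 21 each, adding 84. Group total = 84 + 189.00 = 273.00.

273.00 dollars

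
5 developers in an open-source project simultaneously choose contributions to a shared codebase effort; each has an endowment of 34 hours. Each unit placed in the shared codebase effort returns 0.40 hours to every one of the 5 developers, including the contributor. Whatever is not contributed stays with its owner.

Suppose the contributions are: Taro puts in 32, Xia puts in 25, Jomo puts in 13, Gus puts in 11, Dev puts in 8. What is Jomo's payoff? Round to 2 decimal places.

Total contributed: 32 + 25 + 13 + 11 + 8 = 89.
Each receives 0.40 × 89 = 35.60 from the shared codebase effort.
Jomo keeps 34 − 13 = 21, so Jomo's payoff is 21 + 35.60 = 56.60.

56.60 hours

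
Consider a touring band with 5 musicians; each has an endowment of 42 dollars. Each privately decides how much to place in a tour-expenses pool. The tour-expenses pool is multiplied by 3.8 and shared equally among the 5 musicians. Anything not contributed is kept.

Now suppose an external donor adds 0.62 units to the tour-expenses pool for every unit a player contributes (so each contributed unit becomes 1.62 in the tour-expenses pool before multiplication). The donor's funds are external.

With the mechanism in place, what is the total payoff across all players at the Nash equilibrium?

The effective private return per unit is now 3.8 × 1.62 / 5 = 1.2312 > 1, so every player's dominant strategy flips to full contribution.
At the Nash equilibrium everyone contributes 42. Group total payoff = 3.8 × 1.62 × 210 = 1292.76.

1292.76 dollars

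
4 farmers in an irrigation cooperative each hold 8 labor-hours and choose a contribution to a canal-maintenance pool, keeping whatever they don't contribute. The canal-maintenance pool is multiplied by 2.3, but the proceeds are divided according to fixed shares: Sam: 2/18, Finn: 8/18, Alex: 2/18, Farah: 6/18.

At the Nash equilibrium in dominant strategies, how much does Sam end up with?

10.04 labor-hours

Player j's private return per contributed unit is 2.3 × (j's share). Contributing is weakly dominant for j when that share is at least 1/2.3 = 0.4348, and contributing 0 is dominant otherwise.
Finn alone (share 8/18) is above the threshold, contributing 8; the remaining 3 contribute 0. Total contributed: 8.
Sam keeps 8 and receives 2.3 × 8 × 2/18 = 2.04 from the canal-maintenance pool, for a payoff of 10.04.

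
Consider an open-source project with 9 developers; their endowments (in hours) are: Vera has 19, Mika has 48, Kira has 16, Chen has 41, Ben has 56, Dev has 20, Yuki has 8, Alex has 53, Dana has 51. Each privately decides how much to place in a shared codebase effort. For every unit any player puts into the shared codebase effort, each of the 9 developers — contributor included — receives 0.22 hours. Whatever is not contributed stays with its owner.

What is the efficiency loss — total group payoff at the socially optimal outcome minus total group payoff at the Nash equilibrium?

305.76 hours

The private return per contributed unit is 0.22 < 1 for everyone, so the Nash equilibrium is zero contribution and the group total is Σ E_j = 19 + 48 + 16 + 41 + 56 + 20 + 8 + 53 + 51 = 312.
Each contributed unit returns 1.980 to the group, so the social optimum is full contribution by everyone: group total = 1.980 × 312 = 617.76.
Efficiency loss = (1.980 − 1) × 312 = 305.76.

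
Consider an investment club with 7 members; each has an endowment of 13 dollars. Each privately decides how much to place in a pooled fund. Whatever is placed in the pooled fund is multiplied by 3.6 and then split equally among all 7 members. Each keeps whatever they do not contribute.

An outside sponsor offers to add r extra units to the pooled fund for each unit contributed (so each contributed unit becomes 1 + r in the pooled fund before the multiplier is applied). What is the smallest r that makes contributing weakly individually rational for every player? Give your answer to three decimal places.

0.944

With matching at rate r, one contributed unit becomes (1 + r) in the pooled fund and returns 3.6 × (1 + r) / 7 to the contributor.
Setting this equal to 1: 1 + r = 7/3.6 = 1.9444.
So the minimum matching rate is r = 1.9444 − 1 = 0.944.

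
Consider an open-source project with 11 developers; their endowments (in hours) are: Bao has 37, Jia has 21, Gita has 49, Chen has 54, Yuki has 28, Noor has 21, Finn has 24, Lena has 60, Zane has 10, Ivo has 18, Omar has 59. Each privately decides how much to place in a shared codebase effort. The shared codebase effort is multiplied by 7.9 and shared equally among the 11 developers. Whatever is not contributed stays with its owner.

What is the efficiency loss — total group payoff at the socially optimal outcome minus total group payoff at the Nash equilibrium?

The private return per contributed unit is 7.9/11 = 0.7182 < 1 for every player regardless of endowment, so the Nash equilibrium is zero contribution and the group total is Σ E_j = 37 + 21 + 49 + 54 + 28 + 21 + 24 + 60 + 10 + 18 + 59 = 381.
Each contributed unit returns 7.900 to the group, so the social optimum is full contribution by everyone: group total = 7.900 × 381 = 3009.90.
Efficiency loss = (7.900 − 1) × 381 = 2628.90.

2628.90 hours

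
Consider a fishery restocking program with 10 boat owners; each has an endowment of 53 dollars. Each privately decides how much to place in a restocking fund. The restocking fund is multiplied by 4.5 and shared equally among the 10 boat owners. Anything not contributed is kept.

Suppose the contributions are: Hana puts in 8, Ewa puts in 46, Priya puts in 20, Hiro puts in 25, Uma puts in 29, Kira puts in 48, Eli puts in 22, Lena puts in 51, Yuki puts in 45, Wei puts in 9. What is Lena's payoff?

Total contributed: 8 + 46 + 20 + 25 + 29 + 48 + 22 + 51 + 45 + 9 = 303.
Each receives 4.5 × 303 / 10 = 136.35 from the restocking fund.
Lena keeps 53 − 51 = 2, so Lena's payoff is 2 + 136.35 = 138.35.

138.35 dollars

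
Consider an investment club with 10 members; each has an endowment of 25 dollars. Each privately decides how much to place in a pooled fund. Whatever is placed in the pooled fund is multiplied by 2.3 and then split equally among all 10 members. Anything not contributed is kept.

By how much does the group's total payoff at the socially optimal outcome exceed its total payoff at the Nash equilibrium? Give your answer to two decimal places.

Each contributed unit returns 2.3/10 = 0.2300 to its contributor — below 1 — so contributing 0 is dominant for every player. At the Nash equilibrium everyone keeps their 25, and the group total is 10 × 25 = 250.
Each contributed unit returns 2.300 to the group as a whole (0.2300 to each of 10 players), which exceeds 1, so the social optimum is full contribution: group total = 2.300 × 250 = 575.00.
Efficiency loss = 575.00 − 250 = 325.00.

325.00 dollars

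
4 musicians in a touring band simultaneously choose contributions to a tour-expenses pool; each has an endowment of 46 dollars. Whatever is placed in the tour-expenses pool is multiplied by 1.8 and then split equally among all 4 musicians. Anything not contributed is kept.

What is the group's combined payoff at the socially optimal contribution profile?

331.20 dollars

Each contributed unit returns 1.800 to the group as a whole (0.4500 to each of 4 players), which exceeds 1, so the social optimum is full contribution: group total = 1.800 × 184 = 331.20.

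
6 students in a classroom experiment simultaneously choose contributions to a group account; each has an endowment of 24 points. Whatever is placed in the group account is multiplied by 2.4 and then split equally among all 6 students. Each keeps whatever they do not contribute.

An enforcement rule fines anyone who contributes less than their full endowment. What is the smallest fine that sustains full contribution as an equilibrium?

Given the others contribute fully, the best deviation is to contribute 0 (any partial contribution still incurs the fine and gives up units whose private return 0.4000 is below 1).
Deviating from 24 to 0 saves 24 points but forfeits the deviator's share of the drop in the group account: 2.4/6 × 24 = 9.60.
So the deviation gain is 24 − 9.60 = 14.40, and the fine must be at least 14.40 points to wipe it out.

14.40 points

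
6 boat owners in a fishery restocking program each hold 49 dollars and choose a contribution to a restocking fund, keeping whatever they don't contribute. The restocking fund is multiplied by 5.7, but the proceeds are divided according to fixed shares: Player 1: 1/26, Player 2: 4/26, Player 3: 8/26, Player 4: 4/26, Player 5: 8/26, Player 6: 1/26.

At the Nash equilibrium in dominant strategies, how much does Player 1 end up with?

For player j, contributing a unit is worthwhile iff 5.7 × (j's share) ≥ 1, i.e. iff j's share is at least 0.1754.
The shares above 0.1754 belong to Player 3 and Player 5, contributing 49 each; the remaining 4 contribute 0. Total contributed: 98.
Player 1 keeps 49 and receives 5.7 × 98 × 1/26 = 21.48 from the restocking fund, for a payoff of 70.48.

70.48 dollars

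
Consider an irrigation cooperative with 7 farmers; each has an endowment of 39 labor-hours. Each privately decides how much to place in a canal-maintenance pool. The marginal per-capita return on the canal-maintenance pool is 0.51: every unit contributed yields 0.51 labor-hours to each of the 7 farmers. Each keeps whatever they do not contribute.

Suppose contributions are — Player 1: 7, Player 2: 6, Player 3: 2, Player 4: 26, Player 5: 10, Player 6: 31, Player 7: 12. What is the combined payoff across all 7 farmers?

Total contributed: 7 + 6 + 2 + 26 + 10 + 31 + 12 = 94; total kept: 7 × 39 − 94 = 179.
The canal-maintenance pool pays out 0.51 × 7 × 94 = 335.58 in aggregate.
Group total = 179 + 335.58 = 514.58.

514.58 labor-hours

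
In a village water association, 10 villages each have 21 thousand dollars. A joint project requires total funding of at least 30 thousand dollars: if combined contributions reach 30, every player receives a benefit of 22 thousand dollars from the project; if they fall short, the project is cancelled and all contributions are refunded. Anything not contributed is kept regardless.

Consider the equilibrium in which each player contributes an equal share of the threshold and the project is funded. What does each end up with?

40 thousand dollars

Equal share of the threshold: 30/10 = 3.
At this profile no one gains by cutting their contribution: any cut drops the total below 30, the project is cancelled, contributions are refunded, and the deviator ends with 21, which is less than 21 − 3 + 22 = 40. Contributing more than 3 just wastes the excess. So contributing exactly 3 is a best response.
Each player's payoff: 21 − 3 + 22 = 40.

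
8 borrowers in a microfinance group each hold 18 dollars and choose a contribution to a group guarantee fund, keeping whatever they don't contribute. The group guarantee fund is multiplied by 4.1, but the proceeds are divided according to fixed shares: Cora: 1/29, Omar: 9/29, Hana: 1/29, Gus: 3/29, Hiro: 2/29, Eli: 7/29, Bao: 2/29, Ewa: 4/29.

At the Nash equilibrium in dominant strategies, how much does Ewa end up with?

28.18 dollars

For player j, contributing a unit is worthwhile iff 4.1 × (j's share) ≥ 1, i.e. iff j's share is at least 0.2439.
Only Omar (9/29) clears that bar, contributing 18; the remaining 7 contribute 0. Total contributed: 18.
Ewa keeps 18 and receives 4.1 × 18 × 4/29 = 10.18 from the group guarantee fund, for a payoff of 28.18.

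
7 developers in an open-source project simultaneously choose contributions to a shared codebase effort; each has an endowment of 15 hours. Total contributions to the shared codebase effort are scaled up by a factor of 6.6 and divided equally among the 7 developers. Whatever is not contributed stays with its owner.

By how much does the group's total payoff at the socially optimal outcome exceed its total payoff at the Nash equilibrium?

588.00 hours

Each contributed unit returns 6.6/7 = 0.9429 to its contributor — below 1 — so contributing 0 is dominant for every player. At the Nash equilibrium everyone keeps their 15, and the group total is 7 × 15 = 105.
Each contributed unit returns 6.600 to the group as a whole (0.9429 to each of 7 players), which exceeds 1, so the social optimum is full contribution: group total = 6.600 × 105 = 693.00.
Efficiency loss = 693.00 − 105 = 588.00.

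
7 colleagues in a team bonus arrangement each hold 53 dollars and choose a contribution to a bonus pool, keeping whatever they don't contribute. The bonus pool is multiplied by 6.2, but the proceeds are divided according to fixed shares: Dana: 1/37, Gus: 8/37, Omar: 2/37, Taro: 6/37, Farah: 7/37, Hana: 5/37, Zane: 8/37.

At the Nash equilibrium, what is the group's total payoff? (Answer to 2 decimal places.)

1473.40 dollars

For player j, contributing a unit is worthwhile iff 6.2 × (j's share) ≥ 1, i.e. iff j's share is at least 0.1613.
Gus, Taro, Farah and Zane are above the threshold, contributing 53 each; the remaining 3 contribute 0. Total contributed: 212.
The bonus pool pays out 6.2 × 212 = 1314.40 in total (split across the unequal shares, but the aggregate is all that matters for the group sum).
The 3 free-riders keep 53 each, adding 159. Group total = 159 + 1314.40 = 1473.40.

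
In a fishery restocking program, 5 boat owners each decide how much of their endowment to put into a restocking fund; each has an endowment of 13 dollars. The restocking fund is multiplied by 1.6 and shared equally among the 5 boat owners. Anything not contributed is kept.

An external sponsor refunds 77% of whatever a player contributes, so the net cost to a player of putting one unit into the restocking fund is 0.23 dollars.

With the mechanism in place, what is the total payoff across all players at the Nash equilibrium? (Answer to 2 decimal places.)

The effective private return per unit is now (1.6/5) / 0.23 = 1.3913 > 1, so every player's dominant strategy flips to full contribution.
So the Nash equilibrium is full contribution by all 5; the group earns 5 × (13 × 0.77 + 1.6 × 13) = 154.05.

154.05 dollars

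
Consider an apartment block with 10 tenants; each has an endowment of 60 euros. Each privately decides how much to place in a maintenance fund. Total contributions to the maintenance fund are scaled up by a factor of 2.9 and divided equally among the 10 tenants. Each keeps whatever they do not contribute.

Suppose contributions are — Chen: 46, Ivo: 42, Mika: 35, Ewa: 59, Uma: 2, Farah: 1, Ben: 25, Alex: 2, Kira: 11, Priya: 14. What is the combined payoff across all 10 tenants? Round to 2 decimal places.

Total contributed: 46 + 42 + 35 + 59 + 2 + 1 + 25 + 2 + 11 + 14 = 237; total kept: 10 × 60 − 237 = 363.
The maintenance fund pays out 2.9 × 237 = 687.30 in aggregate.
Group total = 363 + 687.30 = 1050.30.

1050.30 euros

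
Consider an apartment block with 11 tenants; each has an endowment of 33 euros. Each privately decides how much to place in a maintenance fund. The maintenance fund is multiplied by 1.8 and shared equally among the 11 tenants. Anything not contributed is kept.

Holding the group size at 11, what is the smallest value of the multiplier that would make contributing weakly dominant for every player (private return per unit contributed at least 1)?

A contributed unit returns (multiplier)/11 to its contributor.
This reaches 1 exactly when the multiplier is 11.

11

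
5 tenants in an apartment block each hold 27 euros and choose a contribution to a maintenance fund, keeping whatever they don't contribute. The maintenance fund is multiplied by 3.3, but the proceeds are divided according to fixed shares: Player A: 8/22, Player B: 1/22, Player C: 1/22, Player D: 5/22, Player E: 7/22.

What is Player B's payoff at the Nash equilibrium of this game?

35.10 euros

A player with share s gets back 3.3·s per unit contributed, so full contribution is dominant for anyone with s > 1/3.3 = 0.3030 and zero contribution is dominant for anyone below.
The shares above 0.3030 belong to Player A and Player E, contributing 27 each; the remaining 3 contribute 0. Total contributed: 54.
Player B keeps 27 and receives 3.3 × 54 × 1/22 = 8.10 from the maintenance fund, for a payoff of 35.10.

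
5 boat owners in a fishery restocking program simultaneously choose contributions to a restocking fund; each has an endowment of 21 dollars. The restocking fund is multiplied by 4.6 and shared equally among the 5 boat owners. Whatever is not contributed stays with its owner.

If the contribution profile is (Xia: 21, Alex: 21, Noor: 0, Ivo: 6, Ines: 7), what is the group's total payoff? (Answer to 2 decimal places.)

303.00 dollars

Total contributed: 21 + 21 + 0 + 6 + 7 = 55; total kept: 5 × 21 − 55 = 50.
The restocking fund pays out 4.6 × 55 = 253.00 in aggregate.
Group total = 50 + 253.00 = 303.00.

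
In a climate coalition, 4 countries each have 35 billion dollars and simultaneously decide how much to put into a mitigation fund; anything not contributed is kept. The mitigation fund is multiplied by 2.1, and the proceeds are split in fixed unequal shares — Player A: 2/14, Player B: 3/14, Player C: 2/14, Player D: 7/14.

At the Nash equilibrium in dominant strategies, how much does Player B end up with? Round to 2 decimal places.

For player j, contributing a unit is worthwhile iff 2.1 × (j's share) ≥ 1, i.e. iff j's share is at least 0.4762.
The only share above 0.4762 is Player D's 7/14, contributing 35; the remaining 3 contribute 0. Total contributed: 35.
Player B keeps 35 and receives 2.1 × 35 × 3/14 = 15.75 from the mitigation fund, for a payoff of 50.75.

50.75 billion dollars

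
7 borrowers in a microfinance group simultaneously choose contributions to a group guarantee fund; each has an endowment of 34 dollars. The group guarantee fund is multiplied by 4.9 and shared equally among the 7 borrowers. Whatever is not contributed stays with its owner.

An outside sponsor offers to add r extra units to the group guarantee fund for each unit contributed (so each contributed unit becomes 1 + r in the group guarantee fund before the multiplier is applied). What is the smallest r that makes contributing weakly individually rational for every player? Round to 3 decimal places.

0.429

With matching at rate r, one contributed unit becomes (1 + r) in the group guarantee fund and returns 4.9 × (1 + r) / 7 to the contributor.
Setting this equal to 1: 1 + r = 7/4.9 = 1.4286.
So the minimum matching rate is r = 1.4286 − 1 = 0.429.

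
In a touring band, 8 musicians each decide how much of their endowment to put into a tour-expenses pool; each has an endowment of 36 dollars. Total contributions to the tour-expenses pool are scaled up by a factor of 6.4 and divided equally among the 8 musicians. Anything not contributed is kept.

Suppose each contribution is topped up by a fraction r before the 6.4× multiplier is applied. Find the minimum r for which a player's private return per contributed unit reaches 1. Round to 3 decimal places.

0.250

With matching at rate r, one contributed unit becomes (1 + r) in the tour-expenses pool and returns 6.4 × (1 + r) / 8 to the contributor.
Setting this equal to 1: 1 + r = 8/6.4 = 1.2500.
So the minimum matching rate is r = 1.2500 − 1 = 0.250.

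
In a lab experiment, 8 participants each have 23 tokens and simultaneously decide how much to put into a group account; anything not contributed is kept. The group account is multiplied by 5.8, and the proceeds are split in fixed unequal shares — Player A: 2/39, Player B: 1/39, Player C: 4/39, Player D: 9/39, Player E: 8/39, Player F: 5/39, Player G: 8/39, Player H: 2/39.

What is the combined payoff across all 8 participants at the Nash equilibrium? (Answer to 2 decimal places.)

Player j's private return per contributed unit is 5.8 × (j's share). Contributing is weakly dominant for j when that share is at least 1/5.8 = 0.1724, and contributing 0 is dominant otherwise.
The shares above 0.1724 belong to Player D, Player E and Player G, contributing 23 each; the remaining 5 contribute 0. Total contributed: 69.
The group account pays out 5.8 × 69 = 400.20 in total (split across the unequal shares, but the aggregate is all that matters for the group sum).
The 5 free-riders keep 23 each, adding 115. Group total = 115 + 400.20 = 515.20.

515.20 tokens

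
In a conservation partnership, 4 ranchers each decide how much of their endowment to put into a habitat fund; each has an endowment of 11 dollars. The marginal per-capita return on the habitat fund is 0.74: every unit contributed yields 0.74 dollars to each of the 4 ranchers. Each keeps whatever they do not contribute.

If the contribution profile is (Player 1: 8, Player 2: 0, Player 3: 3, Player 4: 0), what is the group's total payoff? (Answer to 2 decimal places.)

65.56 dollars

Total contributed: 8 + 0 + 3 + 0 = 11; total kept: 4 × 11 − 11 = 33.
The habitat fund pays out 0.74 × 4 × 11 = 32.56 in aggregate.
Group total = 33 + 32.56 = 65.56.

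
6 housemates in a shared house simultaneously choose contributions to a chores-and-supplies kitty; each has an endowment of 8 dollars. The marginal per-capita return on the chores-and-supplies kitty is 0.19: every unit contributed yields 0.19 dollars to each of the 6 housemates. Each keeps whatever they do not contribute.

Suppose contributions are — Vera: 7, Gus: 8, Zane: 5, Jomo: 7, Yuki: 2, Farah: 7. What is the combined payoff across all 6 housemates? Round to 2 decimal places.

Total contributed: 7 + 8 + 5 + 7 + 2 + 7 = 36; total kept: 6 × 8 − 36 = 12.
The chores-and-supplies kitty pays out 0.19 × 6 × 36 = 41.04 in aggregate.
Group total = 12 + 41.04 = 53.04.

53.04 dollars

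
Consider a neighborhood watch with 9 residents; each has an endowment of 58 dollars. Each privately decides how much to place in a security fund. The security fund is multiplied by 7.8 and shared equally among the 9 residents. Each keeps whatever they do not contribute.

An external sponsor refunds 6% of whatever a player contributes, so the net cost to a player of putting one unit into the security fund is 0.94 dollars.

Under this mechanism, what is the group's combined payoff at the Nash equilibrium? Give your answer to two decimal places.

522.00 dollars

The effective private return is (7.8/9) / 0.94 = 0.9220, which is still under 1, so the mechanism doesn't change anyone's dominant strategy: zero contribution.
At the Nash equilibrium no one contributes; group total payoff = 9 × 58 = 522.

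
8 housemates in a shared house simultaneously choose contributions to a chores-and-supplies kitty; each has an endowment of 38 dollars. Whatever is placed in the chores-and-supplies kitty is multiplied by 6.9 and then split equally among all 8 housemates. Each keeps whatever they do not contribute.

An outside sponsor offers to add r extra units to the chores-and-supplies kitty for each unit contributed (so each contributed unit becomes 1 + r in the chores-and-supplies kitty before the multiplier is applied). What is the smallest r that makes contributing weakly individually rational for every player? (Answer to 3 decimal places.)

0.159

With matching at rate r, one contributed unit becomes (1 + r) in the chores-and-supplies kitty and returns 6.9 × (1 + r) / 8 to the contributor.
Setting this equal to 1: 1 + r = 8/6.9 = 1.1594.
So the minimum matching rate is r = 1.1594 − 1 = 0.159.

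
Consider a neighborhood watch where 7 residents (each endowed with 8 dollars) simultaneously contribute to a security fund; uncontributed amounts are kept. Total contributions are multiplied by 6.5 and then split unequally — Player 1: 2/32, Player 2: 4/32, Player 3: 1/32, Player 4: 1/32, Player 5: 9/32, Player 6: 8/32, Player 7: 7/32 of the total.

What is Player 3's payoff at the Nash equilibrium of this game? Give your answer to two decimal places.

Player j's private return per contributed unit is 6.5 × (j's share). Contributing is weakly dominant for j when that share is at least 1/6.5 = 0.1538, and contributing 0 is dominant otherwise.
Player 5, Player 6 and Player 7 are above the threshold, contributing 8 each; the remaining 4 contribute 0. Total contributed: 24.
Player 3 keeps 8 and receives 6.5 × 24 × 1/32 = 4.88 from the security fund, for a payoff of 12.88.

12.88 dollars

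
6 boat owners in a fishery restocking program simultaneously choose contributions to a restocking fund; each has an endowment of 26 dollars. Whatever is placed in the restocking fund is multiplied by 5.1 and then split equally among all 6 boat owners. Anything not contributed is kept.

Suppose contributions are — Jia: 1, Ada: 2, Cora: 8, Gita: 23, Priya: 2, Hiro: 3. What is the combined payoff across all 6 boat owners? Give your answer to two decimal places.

Total contributed: 1 + 2 + 8 + 23 + 2 + 3 = 39; total kept: 6 × 26 − 39 = 117.
The restocking fund pays out 5.1 × 39 = 198.90 in aggregate.
Group total = 117 + 198.90 = 315.90.

315.90 dollars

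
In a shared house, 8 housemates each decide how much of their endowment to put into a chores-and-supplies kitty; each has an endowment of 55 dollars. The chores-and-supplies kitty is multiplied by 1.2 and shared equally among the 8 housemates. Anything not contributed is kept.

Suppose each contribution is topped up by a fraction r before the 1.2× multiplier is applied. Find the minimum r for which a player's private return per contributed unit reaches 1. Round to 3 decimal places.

With matching at rate r, one contributed unit becomes (1 + r) in the chores-and-supplies kitty and returns 1.2 × (1 + r) / 8 to the contributor.
Setting this equal to 1: 1 + r = 8/1.2 = 6.6667.
So the minimum matching rate is r = 6.6667 − 1 = 5.667.

5.667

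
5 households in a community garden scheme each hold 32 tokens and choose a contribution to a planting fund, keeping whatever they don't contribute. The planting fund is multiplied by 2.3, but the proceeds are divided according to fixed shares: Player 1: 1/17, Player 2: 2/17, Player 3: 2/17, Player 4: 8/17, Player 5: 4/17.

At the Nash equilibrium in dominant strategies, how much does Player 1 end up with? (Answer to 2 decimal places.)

36.33 tokens

Each unit j contributes comes back to j as 2.3 × (j's share), so j prefers to contribute only if that share exceeds 1/2.3 = 0.4348; otherwise keeping the unit dominates.
Only Player 4 (8/17) clears that bar, contributing 32; the remaining 4 contribute 0. Total contributed: 32.
Player 1 keeps 32 and receives 2.3 × 32 × 1/17 = 4.33 from the planting fund, for a payoff of 36.33.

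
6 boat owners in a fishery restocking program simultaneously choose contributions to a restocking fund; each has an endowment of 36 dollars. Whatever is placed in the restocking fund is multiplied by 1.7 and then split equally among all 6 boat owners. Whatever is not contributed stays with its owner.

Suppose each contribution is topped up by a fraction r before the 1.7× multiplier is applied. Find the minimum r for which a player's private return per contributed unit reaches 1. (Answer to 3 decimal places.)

2.529

With matching at rate r, one contributed unit becomes (1 + r) in the restocking fund and returns 1.7 × (1 + r) / 6 to the contributor.
Setting this equal to 1: 1 + r = 6/1.7 = 3.5294.
So the minimum matching rate is r = 3.5294 − 1 = 2.529.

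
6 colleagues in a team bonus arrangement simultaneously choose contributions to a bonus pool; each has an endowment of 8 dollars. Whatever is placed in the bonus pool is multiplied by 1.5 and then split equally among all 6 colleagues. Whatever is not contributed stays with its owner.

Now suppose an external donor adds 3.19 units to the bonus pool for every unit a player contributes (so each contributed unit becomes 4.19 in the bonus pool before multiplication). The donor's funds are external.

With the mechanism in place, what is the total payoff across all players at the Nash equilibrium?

The effective private return per unit is now 1.5 × 4.19 / 6 = 1.0475 > 1, so every player's dominant strategy flips to full contribution.
At the Nash equilibrium everyone contributes 8. Group total payoff = 1.5 × 4.19 × 48 = 301.68.

301.68 dollars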